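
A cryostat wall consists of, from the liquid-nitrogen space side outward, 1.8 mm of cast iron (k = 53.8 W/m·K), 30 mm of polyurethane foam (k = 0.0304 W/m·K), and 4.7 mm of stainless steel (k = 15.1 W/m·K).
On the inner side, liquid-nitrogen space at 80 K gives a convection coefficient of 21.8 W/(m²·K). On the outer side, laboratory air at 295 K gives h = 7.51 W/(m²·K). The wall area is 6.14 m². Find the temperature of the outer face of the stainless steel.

T ≈ 270 K

Using the resistance-network approach (series):
R_inner film = 1/(h_i·A) = 1/(21.8×6.14) = 0.007471 K/W
R_cast iron = L/(kA) = 0.0018/(53.8×6.14) = 5.449×10^-6 K/W
R_polyurethane foam = L/(kA) = 0.03/(0.0304×6.14) = 0.1607 K/W
R_stainless steel = L/(kA) = 0.0047/(15.1×6.14) = 5.069×10^-5 K/W
R_outer film = 1/(h_o·A) = 1/(7.51×6.14) = 0.02169 K/W
R_total = 0.1899 K/W;  Q = ΔT/R_total = 215/0.1899 = 1132 W
T_interface = T_inner + Q·ΣR(inner→interface) = 80 + 1130×0.1683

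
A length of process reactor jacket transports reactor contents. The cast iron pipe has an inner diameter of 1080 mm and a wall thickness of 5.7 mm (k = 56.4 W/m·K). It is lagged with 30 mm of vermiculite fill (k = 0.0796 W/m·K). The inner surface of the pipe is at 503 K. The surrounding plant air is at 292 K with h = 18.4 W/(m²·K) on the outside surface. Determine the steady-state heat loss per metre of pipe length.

q′ ≈ 1730 W/m

Treating each annulus and film as a series resistance:
R_cast iron pipe wall = ln(545.7/540)/(2π×56.4×1) = 2.963×10^-5 K/W
R_vermiculite fill = ln(575.7/545.7)/(2π×0.0796×1) = 0.107 K/W
R_outer film = 1/(h_o·2πr_oL) = 1/(18.4×2π×0.5757×1) = 0.01502 K/W
R_total = 0.1221 K/W
Q = ΔT/R_total = 211/0.1221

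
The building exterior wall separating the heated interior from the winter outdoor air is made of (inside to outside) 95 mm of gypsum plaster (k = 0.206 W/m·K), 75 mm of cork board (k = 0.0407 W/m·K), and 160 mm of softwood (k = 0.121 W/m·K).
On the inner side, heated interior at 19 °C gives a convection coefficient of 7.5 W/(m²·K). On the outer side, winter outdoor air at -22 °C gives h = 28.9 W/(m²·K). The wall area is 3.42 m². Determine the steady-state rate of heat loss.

Q ≈ 37 W

Model the wall as resistances in series:
R_inner film = 1/(h_i·A) = 1/(7.5×3.42) = 0.03899 K/W
R_gypsum plaster = L/(kA) = 0.095/(0.206×3.42) = 0.1348 K/W
R_cork board = L/(kA) = 0.075/(0.0407×3.42) = 0.5388 K/W
R_softwood = L/(kA) = 0.16/(0.121×3.42) = 0.3866 K/W
R_outer film = 1/(h_o·A) = 1/(28.9×3.42) = 0.01012 K/W
R_total = 1.109 K/W
Q = ΔT / R_total = 41 / 1.109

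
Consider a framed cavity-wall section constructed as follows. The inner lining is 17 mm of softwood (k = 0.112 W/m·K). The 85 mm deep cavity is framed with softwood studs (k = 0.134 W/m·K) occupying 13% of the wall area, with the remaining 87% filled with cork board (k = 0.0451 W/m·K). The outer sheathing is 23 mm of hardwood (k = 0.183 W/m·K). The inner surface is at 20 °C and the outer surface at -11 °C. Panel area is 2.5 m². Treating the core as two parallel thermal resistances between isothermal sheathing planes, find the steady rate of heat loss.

Q ≈ 43.6 W

Sheathing layers in series; stud and cavity paths in parallel between them.
R_inner = 0.017/(0.112×2.5) = 0.06071 K/W
R_stud  = 0.085/(0.134×0.13×2.5) = 1.952 K/W
R_cav   = 0.085/(0.0451×0.87×2.5) = 0.8665 K/W
1/R_core = 1/R_stud + 1/R_cav → R_core = 0.6001 K/W
R_outer = 0.023/(0.183×2.5) = 0.05027 K/W
R_total = 0.7111 K/W
Q = ΔT/R_total = 31/0.7111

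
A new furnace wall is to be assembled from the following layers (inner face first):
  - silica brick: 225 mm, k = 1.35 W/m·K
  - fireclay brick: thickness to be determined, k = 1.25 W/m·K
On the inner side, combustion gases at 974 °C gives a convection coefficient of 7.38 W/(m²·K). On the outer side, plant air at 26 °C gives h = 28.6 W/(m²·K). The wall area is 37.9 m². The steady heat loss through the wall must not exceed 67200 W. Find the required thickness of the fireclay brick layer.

Series thermal resistances:
R_inner film = 1/(h_i·A) = 1/(7.38×37.9) = 0.003575 K/W
R_silica brick = L/(kA) = 0.225/(1.35×37.9) = 0.004398 K/W
R_outer film = 1/(h_o·A) = 1/(28.6×37.9) = 9.226×10^-4 K/W
Sum of the known resistances R_other = 0.008895 K/W
Required total resistance R_tot = ΔT/Q_allow = 948/67200 = 0.01411 K/W
R_fireclay brick = R_tot − R_other = 0.005212 K/W
L = R·k·A = 0.005212×1.25×37.9

L ≈ 247 mm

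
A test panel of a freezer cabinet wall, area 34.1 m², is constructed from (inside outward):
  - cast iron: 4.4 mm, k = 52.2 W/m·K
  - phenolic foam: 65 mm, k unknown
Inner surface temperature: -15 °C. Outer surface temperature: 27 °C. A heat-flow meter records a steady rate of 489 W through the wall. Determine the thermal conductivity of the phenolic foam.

k ≈ 0.0222 W/(m·K)

Model the wall as resistances in series:
R_cast iron = L/(kA) = 0.0044/(52.2×34.1) = 2.472×10^-6 K/W
Sum of known resistances R_other = 2.472×10^-6 K/W
Total R = ΔT/Q = 42/489 = 0.08589 K/W
R_phenolic foam = R_total − R_other = 0.08589 K/W
k = L/(R·A) = 0.065/(0.08589×34.1)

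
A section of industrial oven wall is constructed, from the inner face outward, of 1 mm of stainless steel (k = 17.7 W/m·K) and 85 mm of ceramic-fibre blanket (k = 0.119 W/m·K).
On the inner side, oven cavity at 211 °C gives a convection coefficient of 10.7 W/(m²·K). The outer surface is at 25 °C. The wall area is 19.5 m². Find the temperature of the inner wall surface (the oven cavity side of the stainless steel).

Treating each layer as a thermal resistance in series:
R_inner film = 1/(h_i·A) = 1/(10.7×19.5) = 0.004793 K/W
R_stainless steel = L/(kA) = 0.001/(17.7×19.5) = 2.897×10^-6 K/W
R_ceramic-fibre blanket = L/(kA) = 0.085/(0.119×19.5) = 0.03663 K/W
R_total = 0.04143 K/W;  Q = ΔT/R_total = 186/0.04143 = 4490 W
T_interface = T_inner − Q·ΣR(inner→interface) = 211 − 4490×0.004793

T ≈ 189 °C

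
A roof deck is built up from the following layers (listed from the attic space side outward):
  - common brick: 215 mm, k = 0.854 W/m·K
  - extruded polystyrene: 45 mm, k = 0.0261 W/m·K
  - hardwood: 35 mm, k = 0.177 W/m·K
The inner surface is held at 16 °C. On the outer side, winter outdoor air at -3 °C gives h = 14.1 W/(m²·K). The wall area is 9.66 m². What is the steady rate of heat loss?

Q ≈ 81.8 W

Using the resistance-network approach (series):
R_common brick = L/(kA) = 0.215/(0.854×9.66) = 0.02606 K/W
R_extruded polystyrene = L/(kA) = 0.045/(0.0261×9.66) = 0.1785 K/W
R_hardwood = L/(kA) = 0.035/(0.177×9.66) = 0.02047 K/W
R_outer film = 1/(h_o·A) = 1/(14.1×9.66) = 0.007342 K/W
R_total = 0.2324 K/W
Q = ΔT / R_total = 19 / 0.2324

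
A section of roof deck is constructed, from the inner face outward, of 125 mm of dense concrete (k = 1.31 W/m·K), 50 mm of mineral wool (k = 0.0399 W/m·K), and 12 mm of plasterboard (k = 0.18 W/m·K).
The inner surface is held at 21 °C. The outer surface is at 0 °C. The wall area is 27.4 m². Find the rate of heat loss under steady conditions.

Q ≈ 407 W

Treating each layer as a thermal resistance in series:
R_dense concrete = L/(kA) = 0.125/(1.31×27.4) = 0.003482 K/W
R_mineral wool = L/(kA) = 0.05/(0.0399×27.4) = 0.04573 K/W
R_plasterboard = L/(kA) = 0.012/(0.18×27.4) = 0.002433 K/W
R_total = 0.05165 K/W
Q = ΔT / R_total = 21 / 0.05165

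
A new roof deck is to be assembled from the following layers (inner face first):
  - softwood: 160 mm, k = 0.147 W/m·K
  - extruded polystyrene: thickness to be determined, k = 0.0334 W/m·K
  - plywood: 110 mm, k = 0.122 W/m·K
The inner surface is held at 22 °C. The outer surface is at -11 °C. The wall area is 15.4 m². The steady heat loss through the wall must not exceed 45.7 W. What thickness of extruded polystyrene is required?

Thermal resistances in series:
R_softwood = L/(kA) = 0.16/(0.147×15.4) = 0.07068 K/W
R_plywood = L/(kA) = 0.11/(0.122×15.4) = 0.05855 K/W
Sum of the known resistances R_other = 0.1292 K/W
Required total resistance R_tot = ΔT/Q_allow = 33/45.7 = 0.7221 K/W
R_extruded polystyrene = R_tot − R_other = 0.5929 K/W
L = R·k·A = 0.5929×0.0334×15.4

L ≈ 305 mm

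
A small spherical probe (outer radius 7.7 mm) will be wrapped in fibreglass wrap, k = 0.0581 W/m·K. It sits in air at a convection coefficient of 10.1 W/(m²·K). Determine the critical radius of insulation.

For a sphere r_cr = 2k/h = 2×0.0581/10.1
r_cr = 11.5 mm; since the bare radius (7.7 mm) is below r_cr, adding a thin layer of insulation will *increase* heat loss.

r_cr ≈ 11.5 mm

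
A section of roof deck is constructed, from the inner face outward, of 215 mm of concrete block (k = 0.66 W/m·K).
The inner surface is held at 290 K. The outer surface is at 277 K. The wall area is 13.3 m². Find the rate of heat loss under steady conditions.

Series thermal resistances:
R_concrete block = L/(kA) = 0.215/(0.66×13.3) = 0.02449 K/W
R_total = 0.02449 K/W
Q = ΔT / R_total = 13 / 0.02449

Q ≈ 531 W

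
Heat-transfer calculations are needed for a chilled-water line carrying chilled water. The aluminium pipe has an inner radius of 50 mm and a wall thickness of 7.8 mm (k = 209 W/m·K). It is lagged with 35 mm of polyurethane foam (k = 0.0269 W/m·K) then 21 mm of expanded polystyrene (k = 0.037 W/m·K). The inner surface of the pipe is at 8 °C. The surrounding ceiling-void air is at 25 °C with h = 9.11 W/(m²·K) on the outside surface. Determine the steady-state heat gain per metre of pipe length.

Per-layer cylindrical resistances, series-summed:
R_aluminium pipe wall = ln(57.8/50)/(2π×209×1) = 1.104×10^-4 K/W
R_polyurethane foam = ln(92.8/57.8)/(2π×0.0269×1) = 2.801 K/W
R_expanded polystyrene = ln(113.8/92.8)/(2π×0.037×1) = 0.8775 K/W
R_outer film = 1/(h_o·2πr_oL) = 1/(9.11×2π×0.1138×1) = 0.1535 K/W
R_total = 3.832 K/W
Q = ΔT/R_total = 17/3.832

q′ ≈ 4.44 W/m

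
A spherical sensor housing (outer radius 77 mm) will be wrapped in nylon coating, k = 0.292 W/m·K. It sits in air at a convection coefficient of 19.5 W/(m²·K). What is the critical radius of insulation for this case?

r_cr ≈ 29.9 mm

For a sphere r_cr = 2k/h = 2×0.292/19.5
r_cr = 29.9 mm; since the bare radius (77 mm) is above r_cr, any added insulation will reduce heat loss.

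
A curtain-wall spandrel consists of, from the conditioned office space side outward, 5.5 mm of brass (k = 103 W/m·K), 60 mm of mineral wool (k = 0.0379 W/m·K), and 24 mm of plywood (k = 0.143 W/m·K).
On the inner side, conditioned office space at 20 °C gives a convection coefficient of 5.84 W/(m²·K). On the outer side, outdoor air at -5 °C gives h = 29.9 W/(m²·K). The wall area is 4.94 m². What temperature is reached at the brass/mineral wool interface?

T ≈ 17.8 °C

Using the resistance-network approach (series):
R_inner film = 1/(h_i·A) = 1/(5.84×4.94) = 0.03466 K/W
R_brass = L/(kA) = 0.0055/(103×4.94) = 1.081×10^-5 K/W
R_mineral wool = L/(kA) = 0.06/(0.0379×4.94) = 0.3205 K/W
R_plywood = L/(kA) = 0.024/(0.143×4.94) = 0.03397 K/W
R_outer film = 1/(h_o·A) = 1/(29.9×4.94) = 0.00677 K/W
R_total = 0.3959 K/W;  Q = ΔT/R_total = 25/0.3959 = 63.15 W
T_interface = T_inner − Q·ΣR(inner→interface) = 20 − 63.1×0.03467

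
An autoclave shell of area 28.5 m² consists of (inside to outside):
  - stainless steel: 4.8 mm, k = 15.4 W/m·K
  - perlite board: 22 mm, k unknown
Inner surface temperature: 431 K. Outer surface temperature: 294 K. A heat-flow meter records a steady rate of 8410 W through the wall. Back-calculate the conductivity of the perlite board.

Using the resistance-network approach (series):
R_stainless steel = L/(kA) = 0.0048/(15.4×28.5) = 1.094×10^-5 K/W
Sum of known resistances R_other = 1.094×10^-5 K/W
Total R = ΔT/Q = 137/8410 = 0.01629 K/W
R_perlite board = R_total − R_other = 0.01628 K/W
k = L/(R·A) = 0.022/(0.01628×28.5)

k ≈ 0.0474 W/(m·K)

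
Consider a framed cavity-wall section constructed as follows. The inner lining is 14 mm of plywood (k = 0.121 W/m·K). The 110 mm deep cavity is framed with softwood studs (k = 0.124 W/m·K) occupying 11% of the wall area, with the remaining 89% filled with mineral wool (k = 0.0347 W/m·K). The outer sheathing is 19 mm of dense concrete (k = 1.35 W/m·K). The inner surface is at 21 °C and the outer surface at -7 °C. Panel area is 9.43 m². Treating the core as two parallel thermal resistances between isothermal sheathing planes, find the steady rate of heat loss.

Q ≈ 102 W

Sheathing layers in series; stud and cavity paths in parallel between them.
R_inner = 0.014/(0.121×9.43) = 0.01227 K/W
R_stud  = 0.11/(0.124×0.11×9.43) = 0.8552 K/W
R_cav   = 0.11/(0.0347×0.89×9.43) = 0.3777 K/W
1/R_core = 1/R_stud + 1/R_cav → R_core = 0.262 K/W
R_outer = 0.019/(1.35×9.43) = 0.001492 K/W
R_total = 0.2758 K/W
Q = ΔT/R_total = 28/0.2758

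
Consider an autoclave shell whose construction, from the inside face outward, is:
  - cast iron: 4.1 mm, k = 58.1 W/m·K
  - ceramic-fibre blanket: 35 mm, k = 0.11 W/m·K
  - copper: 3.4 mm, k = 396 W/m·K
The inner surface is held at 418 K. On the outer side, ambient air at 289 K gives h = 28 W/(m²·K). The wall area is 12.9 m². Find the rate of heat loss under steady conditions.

Model the wall as resistances in series:
R_cast iron = L/(kA) = 0.0041/(58.1×12.9) = 5.47×10^-6 K/W
R_ceramic-fibre blanket = L/(kA) = 0.035/(0.11×12.9) = 0.02467 K/W
R_copper = L/(kA) = 0.0034/(396×12.9) = 6.656×10^-7 K/W
R_outer film = 1/(h_o·A) = 1/(28×12.9) = 0.002769 K/W
R_total = 0.02744 K/W
Q = ΔT / R_total = 129 / 0.02744

Q ≈ 4700 W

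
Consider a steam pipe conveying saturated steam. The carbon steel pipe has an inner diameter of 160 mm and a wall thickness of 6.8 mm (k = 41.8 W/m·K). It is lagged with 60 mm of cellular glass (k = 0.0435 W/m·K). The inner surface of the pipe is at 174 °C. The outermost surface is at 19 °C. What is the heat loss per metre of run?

Treating each annulus and film as a series resistance:
R_carbon steel pipe wall = ln(86.8/80)/(2π×41.8×1) = 3.106×10^-4 K/W
R_cellular glass = ln(146.8/86.8)/(2π×0.0435×1) = 1.923 K/W
R_total = 1.923 K/W
Q = ΔT/R_total = 155/1.923

q′ ≈ 80.6 W/m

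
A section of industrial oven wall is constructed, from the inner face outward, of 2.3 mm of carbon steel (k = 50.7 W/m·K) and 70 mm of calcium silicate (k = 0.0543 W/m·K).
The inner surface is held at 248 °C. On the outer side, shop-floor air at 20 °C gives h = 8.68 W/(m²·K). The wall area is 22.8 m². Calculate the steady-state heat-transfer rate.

Model the wall as resistances in series:
R_carbon steel = L/(kA) = 0.0023/(50.7×22.8) = 1.99×10^-6 K/W
R_calcium silicate = L/(kA) = 0.07/(0.0543×22.8) = 0.05654 K/W
R_outer film = 1/(h_o·A) = 1/(8.68×22.8) = 0.005053 K/W
R_total = 0.0616 K/W
Q = ΔT / R_total = 228 / 0.0616

Q ≈ 3700 W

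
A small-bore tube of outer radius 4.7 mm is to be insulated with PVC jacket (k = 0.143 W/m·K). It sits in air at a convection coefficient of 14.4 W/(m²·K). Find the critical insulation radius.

For a cylinder r_cr = k/h = 0.143/14.4
r_cr = 9.93 mm; since the bare radius (4.7 mm) is below r_cr, adding a thin layer of insulation will *increase* heat loss.

r_cr ≈ 9.93 mm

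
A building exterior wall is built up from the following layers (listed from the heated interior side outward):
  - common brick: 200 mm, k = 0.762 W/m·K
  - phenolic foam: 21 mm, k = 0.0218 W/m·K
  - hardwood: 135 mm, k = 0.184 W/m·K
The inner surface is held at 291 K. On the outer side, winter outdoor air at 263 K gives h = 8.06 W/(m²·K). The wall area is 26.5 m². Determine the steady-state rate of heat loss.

Model the wall as resistances in series:
R_common brick = L/(kA) = 0.2/(0.762×26.5) = 0.009904 K/W
R_phenolic foam = L/(kA) = 0.021/(0.0218×26.5) = 0.03635 K/W
R_hardwood = L/(kA) = 0.135/(0.184×26.5) = 0.02769 K/W
R_outer film = 1/(h_o·A) = 1/(8.06×26.5) = 0.004682 K/W
R_total = 0.07862 K/W
Q = ΔT / R_total = 28 / 0.07862

Q ≈ 356 W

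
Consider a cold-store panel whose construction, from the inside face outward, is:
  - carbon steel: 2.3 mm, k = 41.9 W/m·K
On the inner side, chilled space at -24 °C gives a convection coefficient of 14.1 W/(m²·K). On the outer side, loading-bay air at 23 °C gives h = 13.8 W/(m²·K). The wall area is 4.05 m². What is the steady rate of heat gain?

Q ≈ 1330 W

Series thermal resistances:
R_inner film = 1/(h_i·A) = 1/(14.1×4.05) = 0.01751 K/W
R_carbon steel = L/(kA) = 0.0023/(41.9×4.05) = 1.355×10^-5 K/W
R_outer film = 1/(h_o·A) = 1/(13.8×4.05) = 0.01789 K/W
R_total = 0.03542 K/W
Q = ΔT / R_total = 47 / 0.03542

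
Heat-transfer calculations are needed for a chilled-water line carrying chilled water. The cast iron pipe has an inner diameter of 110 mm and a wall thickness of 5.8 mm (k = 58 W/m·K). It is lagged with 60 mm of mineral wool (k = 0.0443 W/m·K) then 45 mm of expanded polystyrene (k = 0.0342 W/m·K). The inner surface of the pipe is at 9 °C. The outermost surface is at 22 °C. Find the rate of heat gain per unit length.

For a radial system each layer contributes R = ln(r_out/r_in)/(2πkL); films add R = 1/(hA).
R_cast iron pipe wall = ln(60.8/55)/(2π×58×1) = 2.751×10^-4 K/W
R_mineral wool = ln(120.8/60.8)/(2π×0.0443×1) = 2.467 K/W
R_expanded polystyrene = ln(165.8/120.8)/(2π×0.0342×1) = 1.474 K/W
R_total = 3.94 K/W
Q = ΔT/R_total = 13/3.94

q′ ≈ 3.3 W/m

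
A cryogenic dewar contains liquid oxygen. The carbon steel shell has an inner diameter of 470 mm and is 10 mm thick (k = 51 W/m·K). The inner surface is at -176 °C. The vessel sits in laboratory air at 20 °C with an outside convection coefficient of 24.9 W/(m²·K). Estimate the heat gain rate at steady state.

Radial (spherical) resistances in series:
R_carbon steel shell = (1/0.235 − 1/0.245)/(4π×51) = 2.71×10^-4 K/W
R_outer film = 1/(h·4πr_o²) = 1/(24.9×4π×0.245²) = 0.05324 K/W
R_total = 0.05351 K/W
Q = ΔT/R_total = 196/0.05351

Q ≈ 3660 W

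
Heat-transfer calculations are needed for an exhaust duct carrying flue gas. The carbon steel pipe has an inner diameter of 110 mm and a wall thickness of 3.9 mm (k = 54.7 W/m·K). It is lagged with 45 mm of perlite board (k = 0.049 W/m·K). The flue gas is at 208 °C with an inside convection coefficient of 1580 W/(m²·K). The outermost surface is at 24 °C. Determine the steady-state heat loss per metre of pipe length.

q′ ≈ 99.7 W/m

For a radial system each layer contributes R = ln(r_out/r_in)/(2πkL); films add R = 1/(hA).
R_inner film = 1/(h_i·2πr₁L) = 1/(1580×2π×0.055×1) = 0.001831 K/W
R_carbon steel pipe wall = ln(58.9/55)/(2π×54.7×1) = 1.993×10^-4 K/W
R_perlite board = ln(103.9/58.9)/(2π×0.049×1) = 1.844 K/W
R_total = 1.846 K/W
Q = ΔT/R_total = 184/1.846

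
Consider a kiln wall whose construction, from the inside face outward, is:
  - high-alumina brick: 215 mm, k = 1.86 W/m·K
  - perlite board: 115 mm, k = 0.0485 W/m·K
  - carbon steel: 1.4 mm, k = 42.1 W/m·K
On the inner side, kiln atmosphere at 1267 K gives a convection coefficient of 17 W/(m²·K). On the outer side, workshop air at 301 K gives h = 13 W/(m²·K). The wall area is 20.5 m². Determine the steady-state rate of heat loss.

Thermal resistances in series:
R_inner film = 1/(h_i·A) = 1/(17×20.5) = 0.002869 K/W
R_high-alumina brick = L/(kA) = 0.215/(1.86×20.5) = 0.005639 K/W
R_perlite board = L/(kA) = 0.115/(0.0485×20.5) = 0.1157 K/W
R_carbon steel = L/(kA) = 0.0014/(42.1×20.5) = 1.622×10^-6 K/W
R_outer film = 1/(h_o·A) = 1/(13×20.5) = 0.003752 K/W
R_total = 0.1279 K/W
Q = ΔT / R_total = 966 / 0.1279

Q ≈ 7550 W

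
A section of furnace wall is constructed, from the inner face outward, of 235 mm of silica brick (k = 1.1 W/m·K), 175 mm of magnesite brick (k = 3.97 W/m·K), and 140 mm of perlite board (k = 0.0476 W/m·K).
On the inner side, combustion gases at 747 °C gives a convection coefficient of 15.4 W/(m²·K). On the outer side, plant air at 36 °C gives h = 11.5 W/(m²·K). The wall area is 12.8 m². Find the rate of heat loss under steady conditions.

Model the wall as resistances in series:
R_inner film = 1/(h_i·A) = 1/(15.4×12.8) = 0.005073 K/W
R_silica brick = L/(kA) = 0.235/(1.1×12.8) = 0.01669 K/W
R_magnesite brick = L/(kA) = 0.175/(3.97×12.8) = 0.003444 K/W
R_perlite board = L/(kA) = 0.14/(0.0476×12.8) = 0.2298 K/W
R_outer film = 1/(h_o·A) = 1/(11.5×12.8) = 0.006793 K/W
R_total = 0.2618 K/W
Q = ΔT / R_total = 711 / 0.2618

Q ≈ 2720 W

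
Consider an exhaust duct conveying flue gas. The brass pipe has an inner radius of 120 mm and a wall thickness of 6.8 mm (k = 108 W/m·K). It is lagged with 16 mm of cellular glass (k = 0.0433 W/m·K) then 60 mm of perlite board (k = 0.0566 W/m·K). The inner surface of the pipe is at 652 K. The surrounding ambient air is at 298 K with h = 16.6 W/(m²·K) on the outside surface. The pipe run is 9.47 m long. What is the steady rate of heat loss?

Q ≈ 2280 W

Treating each annulus and film as a series resistance:
R_brass pipe wall = ln(126.8/120)/(2π×108×9.47) = 8.577×10^-6 K/W
R_cellular glass = ln(142.8/126.8)/(2π×0.0433×9.47) = 0.04612 K/W
R_perlite board = ln(202.8/142.8)/(2π×0.0566×9.47) = 0.1042 K/W
R_outer film = 1/(h_o·2πr_oL) = 1/(16.6×2π×0.2028×9.47) = 0.004992 K/W
R_total = 0.1553 K/W
Q = ΔT/R_total = 354/0.1553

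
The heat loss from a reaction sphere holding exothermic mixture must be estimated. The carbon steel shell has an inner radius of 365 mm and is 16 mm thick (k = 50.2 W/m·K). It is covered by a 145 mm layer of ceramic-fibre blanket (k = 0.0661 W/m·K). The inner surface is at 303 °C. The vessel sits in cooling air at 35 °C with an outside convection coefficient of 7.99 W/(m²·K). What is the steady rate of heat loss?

Q ≈ 295 W

Each spherical layer contributes R = (1/r_i − 1/r_o)/(4πk):
R_carbon steel shell = (1/0.365 − 1/0.381)/(4π×50.2) = 1.824×10^-4 K/W
R_ceramic-fibre blanket = (1/0.381 − 1/0.526)/(4π×0.0661) = 0.8711 K/W
R_outer film = 1/(h·4πr_o²) = 1/(7.99×4π×0.526²) = 0.036 K/W
R_total = 0.9072 K/W
Q = ΔT/R_total = 268/0.9072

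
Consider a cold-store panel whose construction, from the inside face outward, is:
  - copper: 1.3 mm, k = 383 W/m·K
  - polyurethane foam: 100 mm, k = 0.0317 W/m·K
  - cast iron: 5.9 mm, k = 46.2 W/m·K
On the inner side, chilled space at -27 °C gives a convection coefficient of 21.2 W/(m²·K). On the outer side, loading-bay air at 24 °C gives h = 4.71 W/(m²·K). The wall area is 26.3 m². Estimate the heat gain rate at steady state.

Thermal resistances in series:
R_inner film = 1/(h_i·A) = 1/(21.2×26.3) = 0.001794 K/W
R_copper = L/(kA) = 0.0013/(383×26.3) = 1.291×10^-7 K/W
R_polyurethane foam = L/(kA) = 0.1/(0.0317×26.3) = 0.1199 K/W
R_cast iron = L/(kA) = 0.0059/(46.2×26.3) = 4.856×10^-6 K/W
R_outer film = 1/(h_o·A) = 1/(4.71×26.3) = 0.008073 K/W
R_total = 0.1298 K/W
Q = ΔT / R_total = 51 / 0.1298

Q ≈ 393 W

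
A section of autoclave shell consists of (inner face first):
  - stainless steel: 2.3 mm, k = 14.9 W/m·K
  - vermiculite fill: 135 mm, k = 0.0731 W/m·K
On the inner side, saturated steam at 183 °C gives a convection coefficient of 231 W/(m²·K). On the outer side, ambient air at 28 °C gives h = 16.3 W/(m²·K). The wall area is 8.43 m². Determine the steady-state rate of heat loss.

Model the wall as resistances in series:
R_inner film = 1/(h_i·A) = 1/(231×8.43) = 5.135×10^-4 K/W
R_stainless steel = L/(kA) = 0.0023/(14.9×8.43) = 1.831×10^-5 K/W
R_vermiculite fill = L/(kA) = 0.135/(0.0731×8.43) = 0.2191 K/W
R_outer film = 1/(h_o·A) = 1/(16.3×8.43) = 0.007278 K/W
R_total = 0.2269 K/W
Q = ΔT / R_total = 155 / 0.2269

Q ≈ 683 W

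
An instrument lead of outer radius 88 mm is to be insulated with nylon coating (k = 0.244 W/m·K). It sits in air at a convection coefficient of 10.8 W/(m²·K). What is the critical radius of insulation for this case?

For a cylinder r_cr = k/h = 0.244/10.8
r_cr = 22.6 mm; since the bare radius (88 mm) is above r_cr, any added insulation will reduce heat loss.

r_cr ≈ 22.6 mm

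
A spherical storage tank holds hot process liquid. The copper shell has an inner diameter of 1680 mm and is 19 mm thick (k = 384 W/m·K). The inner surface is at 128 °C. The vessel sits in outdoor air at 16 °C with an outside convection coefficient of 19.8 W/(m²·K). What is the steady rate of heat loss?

Q ≈ 20500 W

Radial (spherical) resistances in series:
R_copper shell = (1/0.84 − 1/0.859)/(4π×384) = 5.457×10^-6 K/W
R_outer film = 1/(h·4πr_o²) = 1/(19.8×4π×0.859²) = 0.005447 K/W
R_total = 0.005452 K/W
Q = ΔT/R_total = 112/0.005452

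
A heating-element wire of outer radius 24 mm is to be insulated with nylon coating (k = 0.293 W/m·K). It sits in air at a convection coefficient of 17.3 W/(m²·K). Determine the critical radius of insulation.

For a cylinder r_cr = k/h = 0.293/17.3
r_cr = 16.9 mm; since the bare radius (24 mm) is above r_cr, any added insulation will reduce heat loss.

r_cr ≈ 16.9 mm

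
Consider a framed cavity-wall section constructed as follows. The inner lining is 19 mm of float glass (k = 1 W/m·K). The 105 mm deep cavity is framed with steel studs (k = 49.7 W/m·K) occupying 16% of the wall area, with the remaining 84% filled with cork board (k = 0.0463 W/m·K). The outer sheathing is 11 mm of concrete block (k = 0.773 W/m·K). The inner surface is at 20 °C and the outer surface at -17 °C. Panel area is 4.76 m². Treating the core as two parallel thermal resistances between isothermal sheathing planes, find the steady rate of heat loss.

Sheathing layers in series; stud and cavity paths in parallel between them.
R_inner = 0.019/(1×4.76) = 0.003992 K/W
R_stud  = 0.105/(49.7×0.16×4.76) = 0.002774 K/W
R_cav   = 0.105/(0.0463×0.84×4.76) = 0.5672 K/W
1/R_core = 1/R_stud + 1/R_cav → R_core = 0.00276 K/W
R_outer = 0.011/(0.773×4.76) = 0.00299 K/W
R_total = 0.009742 K/W
Q = ΔT/R_total = 37/0.009742

Q ≈ 3800 W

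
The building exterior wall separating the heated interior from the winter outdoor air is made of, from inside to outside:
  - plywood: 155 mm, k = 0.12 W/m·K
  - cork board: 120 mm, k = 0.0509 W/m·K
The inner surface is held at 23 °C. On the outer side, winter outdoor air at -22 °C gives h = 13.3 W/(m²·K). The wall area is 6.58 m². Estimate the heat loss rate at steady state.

Using the resistance-network approach (series):
R_plywood = L/(kA) = 0.155/(0.12×6.58) = 0.1963 K/W
R_cork board = L/(kA) = 0.12/(0.0509×6.58) = 0.3583 K/W
R_outer film = 1/(h_o·A) = 1/(13.3×6.58) = 0.01143 K/W
R_total = 0.566 K/W
Q = ΔT / R_total = 45 / 0.566

Q ≈ 79.5 W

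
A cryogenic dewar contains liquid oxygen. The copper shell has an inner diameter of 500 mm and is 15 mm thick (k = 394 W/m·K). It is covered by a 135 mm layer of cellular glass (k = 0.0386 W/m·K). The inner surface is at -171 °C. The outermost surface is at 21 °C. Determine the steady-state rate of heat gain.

Q ≈ 73.1 W

Spherical conduction: R = (1/r_in − 1/r_out)/(4πk) per layer; series-sum.
R_copper shell = (1/0.25 − 1/0.265)/(4π×394) = 4.573×10^-5 K/W
R_cellular glass = (1/0.265 − 1/0.4)/(4π×0.0386) = 2.626 K/W
R_total = 2.626 K/W
Q = ΔT/R_total = 192/2.626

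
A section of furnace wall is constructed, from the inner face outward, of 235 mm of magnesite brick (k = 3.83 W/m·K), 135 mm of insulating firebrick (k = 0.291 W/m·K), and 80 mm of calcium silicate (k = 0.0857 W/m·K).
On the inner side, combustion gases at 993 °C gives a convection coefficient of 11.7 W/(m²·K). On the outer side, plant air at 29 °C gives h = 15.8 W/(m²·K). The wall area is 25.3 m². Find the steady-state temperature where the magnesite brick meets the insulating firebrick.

Model the wall as resistances in series:
R_inner film = 1/(h_i·A) = 1/(11.7×25.3) = 0.003378 K/W
R_magnesite brick = L/(kA) = 0.235/(3.83×25.3) = 0.002425 K/W
R_insulating firebrick = L/(kA) = 0.135/(0.291×25.3) = 0.01834 K/W
R_calcium silicate = L/(kA) = 0.08/(0.0857×25.3) = 0.0369 K/W
R_outer film = 1/(h_o·A) = 1/(15.8×25.3) = 0.002502 K/W
R_total = 0.06354 K/W;  Q = ΔT/R_total = 964/0.06354 = 15170 W
T_interface = T_inner − Q·ΣR(inner→interface) = 993 − 15200×0.005803

T ≈ 905 °C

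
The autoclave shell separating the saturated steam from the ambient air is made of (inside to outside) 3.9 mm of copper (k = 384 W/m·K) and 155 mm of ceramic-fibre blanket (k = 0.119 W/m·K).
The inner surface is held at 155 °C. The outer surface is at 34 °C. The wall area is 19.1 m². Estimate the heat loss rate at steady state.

Thermal resistances in series:
R_copper = L/(kA) = 0.0039/(384×19.1) = 5.317×10^-7 K/W
R_ceramic-fibre blanket = L/(kA) = 0.155/(0.119×19.1) = 0.06819 K/W
R_total = 0.0682 K/W
Q = ΔT / R_total = 121 / 0.0682

Q ≈ 1770 W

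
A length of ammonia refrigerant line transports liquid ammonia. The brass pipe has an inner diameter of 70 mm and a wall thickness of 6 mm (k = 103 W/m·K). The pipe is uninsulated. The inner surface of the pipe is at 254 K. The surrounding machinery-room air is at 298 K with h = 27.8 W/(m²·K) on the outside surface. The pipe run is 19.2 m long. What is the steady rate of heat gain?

For a radial system each layer contributes R = ln(r_out/r_in)/(2πkL); films add R = 1/(hA).
R_brass pipe wall = ln(41/35)/(2π×103×19.2) = 1.273×10^-5 K/W
R_outer film = 1/(h_o·2πr_oL) = 1/(27.8×2π×0.041×19.2) = 0.007273 K/W
R_total = 0.007285 K/W
Q = ΔT/R_total = 44/0.007285

Q ≈ 6040 W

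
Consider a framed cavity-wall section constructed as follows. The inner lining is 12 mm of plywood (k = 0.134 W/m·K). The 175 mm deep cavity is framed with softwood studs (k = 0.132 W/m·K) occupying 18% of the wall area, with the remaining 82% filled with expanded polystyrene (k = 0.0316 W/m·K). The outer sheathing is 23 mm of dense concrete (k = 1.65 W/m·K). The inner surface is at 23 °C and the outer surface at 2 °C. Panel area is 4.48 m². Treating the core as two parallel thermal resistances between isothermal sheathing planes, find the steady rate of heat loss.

Q ≈ 25.9 W

Sheathing layers in series; stud and cavity paths in parallel between them.
R_inner = 0.012/(0.134×4.48) = 0.01999 K/W
R_stud  = 0.175/(0.132×0.18×4.48) = 1.644 K/W
R_cav   = 0.175/(0.0316×0.82×4.48) = 1.508 K/W
1/R_core = 1/R_stud + 1/R_cav → R_core = 0.7864 K/W
R_outer = 0.023/(1.65×4.48) = 0.003111 K/W
R_total = 0.8095 K/W
Q = ΔT/R_total = 21/0.8095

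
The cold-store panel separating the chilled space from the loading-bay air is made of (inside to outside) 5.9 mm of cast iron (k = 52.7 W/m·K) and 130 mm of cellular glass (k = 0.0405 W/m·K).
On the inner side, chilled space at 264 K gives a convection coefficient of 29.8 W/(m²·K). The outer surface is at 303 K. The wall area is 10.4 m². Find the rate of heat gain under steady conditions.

Using the resistance-network approach (series):
R_inner film = 1/(h_i·A) = 1/(29.8×10.4) = 0.003227 K/W
R_cast iron = L/(kA) = 0.0059/(52.7×10.4) = 1.076×10^-5 K/W
R_cellular glass = L/(kA) = 0.13/(0.0405×10.4) = 0.3086 K/W
R_total = 0.3119 K/W
Q = ΔT / R_total = 39 / 0.3119

Q ≈ 125 W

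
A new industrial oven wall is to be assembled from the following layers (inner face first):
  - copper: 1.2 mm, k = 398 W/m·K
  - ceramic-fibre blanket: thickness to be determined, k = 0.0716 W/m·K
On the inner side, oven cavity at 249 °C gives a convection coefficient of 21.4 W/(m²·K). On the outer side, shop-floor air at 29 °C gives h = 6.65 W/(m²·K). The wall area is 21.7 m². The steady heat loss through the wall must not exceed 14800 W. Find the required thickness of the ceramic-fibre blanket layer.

Using the resistance-network approach (series):
R_inner film = 1/(h_i·A) = 1/(21.4×21.7) = 0.002153 K/W
R_copper = L/(kA) = 0.0012/(398×21.7) = 1.389×10^-7 K/W
R_outer film = 1/(h_o·A) = 1/(6.65×21.7) = 0.00693 K/W
Sum of the known resistances R_other = 0.009083 K/W
Required total resistance R_tot = ΔT/Q_allow = 220/14800 = 0.01486 K/W
R_ceramic-fibre blanket = R_tot − R_other = 0.005782 K/W
L = R·k·A = 0.005782×0.0716×21.7

L ≈ 8.98 mm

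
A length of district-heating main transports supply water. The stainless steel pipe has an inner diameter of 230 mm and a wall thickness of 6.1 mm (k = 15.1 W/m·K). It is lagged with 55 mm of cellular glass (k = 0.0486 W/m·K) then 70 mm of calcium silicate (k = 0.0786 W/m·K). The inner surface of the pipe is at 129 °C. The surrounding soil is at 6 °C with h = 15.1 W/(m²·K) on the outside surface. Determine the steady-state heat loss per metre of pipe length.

Cylindrical conduction, so R = ln(r₂/r₁)/(2πkL) per layer, in series:
R_stainless steel pipe wall = ln(121.1/115)/(2π×15.1×1) = 5.448×10^-4 K/W
R_cellular glass = ln(176.1/121.1)/(2π×0.0486×1) = 1.226 K/W
R_calcium silicate = ln(246.1/176.1)/(2π×0.0786×1) = 0.6777 K/W
R_outer film = 1/(h_o·2πr_oL) = 1/(15.1×2π×0.2461×1) = 0.04283 K/W
R_total = 1.947 K/W
Q = ΔT/R_total = 123/1.947

q′ ≈ 63.2 W/m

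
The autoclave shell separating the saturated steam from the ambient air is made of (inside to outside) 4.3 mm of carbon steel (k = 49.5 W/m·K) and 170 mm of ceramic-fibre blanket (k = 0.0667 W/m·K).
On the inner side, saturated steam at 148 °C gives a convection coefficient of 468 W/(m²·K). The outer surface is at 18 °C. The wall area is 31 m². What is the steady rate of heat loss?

Thermal resistances in series:
R_inner film = 1/(h_i·A) = 1/(468×31) = 6.893×10^-5 K/W
R_carbon steel = L/(kA) = 0.0043/(49.5×31) = 2.802×10^-6 K/W
R_ceramic-fibre blanket = L/(kA) = 0.17/(0.0667×31) = 0.08222 K/W
R_total = 0.08229 K/W
Q = ΔT / R_total = 130 / 0.08229

Q ≈ 1580 W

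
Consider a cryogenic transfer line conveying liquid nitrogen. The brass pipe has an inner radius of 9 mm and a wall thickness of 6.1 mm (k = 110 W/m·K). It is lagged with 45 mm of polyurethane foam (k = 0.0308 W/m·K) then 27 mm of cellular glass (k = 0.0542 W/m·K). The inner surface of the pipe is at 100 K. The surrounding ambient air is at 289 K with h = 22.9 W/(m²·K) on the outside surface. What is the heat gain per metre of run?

q′ ≈ 22.7 W/m

Cylindrical conduction, so R = ln(r₂/r₁)/(2πkL) per layer, in series:
R_brass pipe wall = ln(15.1/9)/(2π×110×1) = 7.487×10^-4 K/W
R_polyurethane foam = ln(60.1/15.1)/(2π×0.0308×1) = 7.138 K/W
R_cellular glass = ln(87.1/60.1)/(2π×0.0542×1) = 1.09 K/W
R_outer film = 1/(h_o·2πr_oL) = 1/(22.9×2π×0.0871×1) = 0.07979 K/W
R_total = 8.308 K/W
Q = ΔT/R_total = 189/8.308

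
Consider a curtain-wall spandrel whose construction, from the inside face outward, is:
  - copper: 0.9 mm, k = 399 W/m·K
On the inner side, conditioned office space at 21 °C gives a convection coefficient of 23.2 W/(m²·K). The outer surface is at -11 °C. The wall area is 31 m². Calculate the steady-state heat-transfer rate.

Treating each layer as a thermal resistance in series:
R_inner film = 1/(h_i·A) = 1/(23.2×31) = 0.00139 K/W
R_copper = L/(kA) = 0.0009/(399×31) = 7.276×10^-8 K/W
R_total = 0.001391 K/W
Q = ΔT / R_total = 32 / 0.001391

Q ≈ 23000 W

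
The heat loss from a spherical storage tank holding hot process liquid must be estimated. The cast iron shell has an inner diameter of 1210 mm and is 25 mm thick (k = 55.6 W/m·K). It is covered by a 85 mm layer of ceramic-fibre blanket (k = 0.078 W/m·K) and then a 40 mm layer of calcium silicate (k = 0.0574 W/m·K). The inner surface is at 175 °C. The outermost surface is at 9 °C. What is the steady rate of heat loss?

Q ≈ 562 W

For a spherical shell R = (1/r₁ − 1/r₂)/(4πk); film R = 1/(h·4πr²). In series:
R_cast iron shell = (1/0.605 − 1/0.63)/(4π×55.6) = 9.388×10^-5 K/W
R_ceramic-fibre blanket = (1/0.63 − 1/0.715)/(4π×0.078) = 0.1925 K/W
R_calcium silicate = (1/0.715 − 1/0.755)/(4π×0.0574) = 0.1027 K/W
R_total = 0.2953 K/W
Q = ΔT/R_total = 166/0.2953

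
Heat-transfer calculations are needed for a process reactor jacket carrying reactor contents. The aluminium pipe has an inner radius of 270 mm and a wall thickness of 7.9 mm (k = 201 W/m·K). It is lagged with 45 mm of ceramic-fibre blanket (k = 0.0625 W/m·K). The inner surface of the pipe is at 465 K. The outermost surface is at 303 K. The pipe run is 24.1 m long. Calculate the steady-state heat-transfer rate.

Q ≈ 10200 W

For a radial system each layer contributes R = ln(r_out/r_in)/(2πkL); films add R = 1/(hA).
R_aluminium pipe wall = ln(277.9/270)/(2π×201×24.1) = 9.475×10^-7 K/W
R_ceramic-fibre blanket = ln(322.9/277.9)/(2π×0.0625×24.1) = 0.01586 K/W
R_total = 0.01586 K/W
Q = ΔT/R_total = 162/0.01586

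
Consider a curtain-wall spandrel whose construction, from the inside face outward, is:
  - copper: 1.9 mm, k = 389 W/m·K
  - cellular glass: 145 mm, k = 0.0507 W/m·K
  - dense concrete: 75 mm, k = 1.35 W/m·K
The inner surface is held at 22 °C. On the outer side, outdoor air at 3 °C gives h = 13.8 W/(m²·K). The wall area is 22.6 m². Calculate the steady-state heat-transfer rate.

Q ≈ 144 W

Series thermal resistances:
R_copper = L/(kA) = 0.0019/(389×22.6) = 2.161×10^-7 K/W
R_cellular glass = L/(kA) = 0.145/(0.0507×22.6) = 0.1265 K/W
R_dense concrete = L/(kA) = 0.075/(1.35×22.6) = 0.002458 K/W
R_outer film = 1/(h_o·A) = 1/(13.8×22.6) = 0.003206 K/W
R_total = 0.1322 K/W
Q = ΔT / R_total = 19 / 0.1322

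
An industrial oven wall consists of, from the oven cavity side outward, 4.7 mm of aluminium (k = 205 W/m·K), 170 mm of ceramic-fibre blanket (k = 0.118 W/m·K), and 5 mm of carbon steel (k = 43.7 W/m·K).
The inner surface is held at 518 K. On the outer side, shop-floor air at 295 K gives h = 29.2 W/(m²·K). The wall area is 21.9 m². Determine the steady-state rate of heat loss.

Treating each layer as a thermal resistance in series:
R_aluminium = L/(kA) = 0.0047/(205×21.9) = 1.047×10^-6 K/W
R_ceramic-fibre blanket = L/(kA) = 0.17/(0.118×21.9) = 0.06578 K/W
R_carbon steel = L/(kA) = 0.005/(43.7×21.9) = 5.224×10^-6 K/W
R_outer film = 1/(h_o·A) = 1/(29.2×21.9) = 0.001564 K/W
R_total = 0.06735 K/W
Q = ΔT / R_total = 223 / 0.06735

Q ≈ 3310 W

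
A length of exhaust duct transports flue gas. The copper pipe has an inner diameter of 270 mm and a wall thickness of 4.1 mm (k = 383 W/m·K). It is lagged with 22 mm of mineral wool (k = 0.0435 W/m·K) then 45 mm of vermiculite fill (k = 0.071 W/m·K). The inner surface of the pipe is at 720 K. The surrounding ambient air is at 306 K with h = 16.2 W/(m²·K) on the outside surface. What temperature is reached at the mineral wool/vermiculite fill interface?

T ≈ 524 K

Cylindrical conduction, so R = ln(r₂/r₁)/(2πkL) per layer, in series:
R_copper pipe wall = ln(139.1/135)/(2π×383×1) = 1.243×10^-5 K/W
R_mineral wool = ln(161.1/139.1)/(2π×0.0435×1) = 0.5372 K/W
R_vermiculite fill = ln(206.1/161.1)/(2π×0.071×1) = 0.5522 K/W
R_outer film = 1/(h_o·2πr_oL) = 1/(16.2×2π×0.2061×1) = 0.04767 K/W
R_total = 1.137 K/W
Q = ΔT/R_total = 414/1.137
Q = 364 W/m
T_interface = T_inner − Q·ΣR(inner→interface) = 720 − 364×0.5372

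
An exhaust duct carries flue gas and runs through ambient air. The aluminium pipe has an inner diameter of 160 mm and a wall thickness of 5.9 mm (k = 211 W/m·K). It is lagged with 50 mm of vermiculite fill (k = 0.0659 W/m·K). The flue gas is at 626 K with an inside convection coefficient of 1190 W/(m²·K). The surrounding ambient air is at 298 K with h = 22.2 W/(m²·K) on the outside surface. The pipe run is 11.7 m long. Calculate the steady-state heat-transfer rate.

Q ≈ 3300 W

Per-layer cylindrical resistances, series-summed:
R_inner film = 1/(h_i·2πr₁L) = 1/(1190×2π×0.08×11.7) = 1.429×10^-4 K/W
R_aluminium pipe wall = ln(85.9/80)/(2π×211×11.7) = 4.587×10^-6 K/W
R_vermiculite fill = ln(135.9/85.9)/(2π×0.0659×11.7) = 0.09469 K/W
R_outer film = 1/(h_o·2πr_oL) = 1/(22.2×2π×0.1359×11.7) = 0.004509 K/W
R_total = 0.09935 K/W
Q = ΔT/R_total = 328/0.09935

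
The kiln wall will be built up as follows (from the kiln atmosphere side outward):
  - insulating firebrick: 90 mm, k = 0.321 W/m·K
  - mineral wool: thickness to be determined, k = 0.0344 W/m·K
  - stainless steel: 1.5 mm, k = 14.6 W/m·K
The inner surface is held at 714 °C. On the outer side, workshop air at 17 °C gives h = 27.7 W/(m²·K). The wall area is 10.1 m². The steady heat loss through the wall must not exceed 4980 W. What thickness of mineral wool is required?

L ≈ 37.7 mm

Treating each layer as a thermal resistance in series:
R_insulating firebrick = L/(kA) = 0.09/(0.321×10.1) = 0.02776 K/W
R_stainless steel = L/(kA) = 0.0015/(14.6×10.1) = 1.017×10^-5 K/W
R_outer film = 1/(h_o·A) = 1/(27.7×10.1) = 0.003574 K/W
Sum of the known resistances R_other = 0.03134 K/W
Required total resistance R_tot = ΔT/Q_allow = 697/4980 = 0.14 K/W
R_mineral wool = R_tot − R_other = 0.1086 K/W
L = R·k·A = 0.1086×0.0344×10.1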